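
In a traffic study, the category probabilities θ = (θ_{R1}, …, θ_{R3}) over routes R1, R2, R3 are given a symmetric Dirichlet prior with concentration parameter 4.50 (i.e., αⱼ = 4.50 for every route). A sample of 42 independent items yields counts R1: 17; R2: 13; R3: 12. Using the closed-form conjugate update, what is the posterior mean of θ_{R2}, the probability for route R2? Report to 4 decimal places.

The Dirichlet prior is conjugate to the Multinomial likelihood: each posterior αⱼ = prior αⱼ + observed count nⱼ.
Posterior concentration: (21.50, 17.50, 16.50), total = 55.50.
E[θ_{R2}|data] = α_{R2}/Σα = 17.50/55.50 = 0.3153.

0.3153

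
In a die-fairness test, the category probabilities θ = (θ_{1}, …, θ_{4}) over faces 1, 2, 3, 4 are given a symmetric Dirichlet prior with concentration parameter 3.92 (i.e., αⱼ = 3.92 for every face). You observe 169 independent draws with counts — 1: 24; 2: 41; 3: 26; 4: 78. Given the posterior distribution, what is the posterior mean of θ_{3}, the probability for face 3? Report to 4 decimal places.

0.1620

The Dirichlet prior is conjugate to the Multinomial likelihood: each posterior αⱼ = prior αⱼ + observed count nⱼ.
Posterior concentration: (27.92, 44.92, 29.92, 81.92), total = 184.68.
E[θ_{3}|data] = α_{3}/Σα = 29.92/184.68 = 0.1620.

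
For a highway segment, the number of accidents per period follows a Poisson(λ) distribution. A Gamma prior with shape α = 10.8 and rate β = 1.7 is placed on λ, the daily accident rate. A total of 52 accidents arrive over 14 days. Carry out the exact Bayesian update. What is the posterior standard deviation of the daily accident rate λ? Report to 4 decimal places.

With a Gamma(shape α, rate β) prior, the Poisson likelihood is conjugate: the posterior is Gamma(α + ΣXᵢ, β + n).
Posterior: Gamma(α+S, β+n) = Gamma(10.8+52, 1.7+14) = Gamma(62.8, 15.7).
SD = √α/β = √62.8/15.7 = 0.5048.

0.5048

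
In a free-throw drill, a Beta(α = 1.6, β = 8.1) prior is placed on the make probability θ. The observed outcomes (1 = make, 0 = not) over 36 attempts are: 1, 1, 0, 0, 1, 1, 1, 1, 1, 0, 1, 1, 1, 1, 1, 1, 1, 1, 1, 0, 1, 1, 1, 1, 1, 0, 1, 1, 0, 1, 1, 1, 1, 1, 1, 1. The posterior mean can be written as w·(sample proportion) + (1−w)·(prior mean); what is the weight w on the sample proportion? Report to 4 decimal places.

0.7877

The Beta prior is conjugate to a Binomial/Bernoulli likelihood; the update adds successes to α and failures to β.
Posterior mean = (α₀+k)/(α₀+β₀+n) = [n/(α₀+β₀+n)]·(k/n) + [(α₀+β₀)/(α₀+β₀+n)]·α₀/(α₀+β₀), so only n and the prior enter the weight.
The weight on the data is w = n/(α₀+β₀+n) = 36/(1.6+8.1+36) = 36/45.7 = 0.7877.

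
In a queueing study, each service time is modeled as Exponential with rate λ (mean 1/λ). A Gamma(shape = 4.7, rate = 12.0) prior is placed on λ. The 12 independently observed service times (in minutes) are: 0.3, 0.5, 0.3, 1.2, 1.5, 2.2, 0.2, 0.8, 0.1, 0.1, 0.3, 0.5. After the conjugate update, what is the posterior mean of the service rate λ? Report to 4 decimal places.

With a Gamma(shape α, rate β) prior on the exponential rate λ, the posterior after n observations with total T = Σxᵢ is Gamma(α+n, β+T).
Sum of observations T = 8.0 minutes; n = 12.
Posterior: Gamma(4.7+12, 12.0+8.0) = Gamma(16.7, 20.0).
Posterior mean of λ = α/β = 16.7/20.0 = 0.8350.

0.8350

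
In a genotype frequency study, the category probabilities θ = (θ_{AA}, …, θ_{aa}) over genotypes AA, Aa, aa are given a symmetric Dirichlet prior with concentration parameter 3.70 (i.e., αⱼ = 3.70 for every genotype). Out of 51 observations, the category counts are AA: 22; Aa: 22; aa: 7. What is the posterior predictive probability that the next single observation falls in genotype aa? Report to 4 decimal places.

0.1723

The Dirichlet prior is conjugate to the Multinomial likelihood: each posterior αⱼ = prior αⱼ + observed count nⱼ.
Posterior concentration: (25.70, 25.70, 10.70), total = 62.10.
P(next = aa | data) = α_{aa}/Σα = 0.1723.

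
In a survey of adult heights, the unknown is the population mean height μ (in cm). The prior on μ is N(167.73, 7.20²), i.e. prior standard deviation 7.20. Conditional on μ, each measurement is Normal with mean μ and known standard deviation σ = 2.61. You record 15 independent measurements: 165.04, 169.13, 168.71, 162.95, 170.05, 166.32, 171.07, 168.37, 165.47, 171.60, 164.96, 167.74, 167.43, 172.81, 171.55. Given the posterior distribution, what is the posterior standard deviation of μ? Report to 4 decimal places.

For Normal data with known variance σ², a Normal(μ₀, σ₀²) prior on μ is conjugate. Posterior precision = 1/σ₀² + n/σ²; posterior mean is the precision-weighted average of μ₀ and x̄.
σ₀² = 7.20² = 51.84, σ² = 2.61² = 6.8121; σ² + n·σ₀² = 6.8121 + 15·51.84 = 784.4121.
Posterior precision = 1/σ₀² + n/σ² = 1/51.84 + 15/6.8121 = (σ² + n·σ₀²)/(σ₀²σ²) = 784.4121/(51.84·6.8121); posterior variance σₙ² = σ₀²σ²/(σ² + n·σ₀²) = 51.84·6.8121/784.4121 = 0.450196.
Posterior SD = √σₙ² = √(51.84·6.8121/784.4121) = 0.6710.

0.6710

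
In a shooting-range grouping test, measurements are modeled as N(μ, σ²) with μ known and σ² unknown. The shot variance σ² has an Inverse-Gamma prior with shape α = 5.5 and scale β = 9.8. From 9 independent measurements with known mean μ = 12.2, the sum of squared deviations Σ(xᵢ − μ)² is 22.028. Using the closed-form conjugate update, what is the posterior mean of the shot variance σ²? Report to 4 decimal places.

2.3127

With known mean μ and an Inverse-Gamma(α, β) prior on σ², the Normal likelihood is conjugate: posterior is Inv-Gamma(α + n/2, β + Σ(xᵢ−μ)²/2).
Posterior: Inv-Gamma(5.5 + 9/2, 9.8 + 22.028/2) = Inv-Gamma(10.00, 20.8140).
E[σ²|data] = β/(α−1) = 20.8140/9.00 = 2.3127.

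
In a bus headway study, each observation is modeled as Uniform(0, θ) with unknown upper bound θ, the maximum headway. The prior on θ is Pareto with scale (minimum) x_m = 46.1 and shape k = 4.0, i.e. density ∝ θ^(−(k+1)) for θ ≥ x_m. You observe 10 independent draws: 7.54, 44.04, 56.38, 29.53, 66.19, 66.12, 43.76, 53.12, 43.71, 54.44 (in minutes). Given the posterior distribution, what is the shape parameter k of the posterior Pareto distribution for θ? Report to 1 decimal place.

14.0

A Pareto(scale x_m, shape k) prior on the upper bound θ of Uniform(0, θ) is conjugate: posterior is Pareto(max(x_m, max xᵢ), k + n).
Sample maximum = 66.19; prior scale x_m = 46.1 → posterior scale = max = 66.19.
Posterior shape = 4.0 + 10 = 14.0.
Posterior shape k = 14.0.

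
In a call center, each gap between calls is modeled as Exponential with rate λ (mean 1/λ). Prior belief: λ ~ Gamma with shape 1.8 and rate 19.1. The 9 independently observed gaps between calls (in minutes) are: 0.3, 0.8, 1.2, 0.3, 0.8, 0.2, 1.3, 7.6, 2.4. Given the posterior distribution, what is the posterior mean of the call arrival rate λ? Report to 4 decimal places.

0.3176

With a Gamma(shape α, rate β) prior on the exponential rate λ, the posterior after n observations with total T = Σxᵢ is Gamma(α+n, β+T).
Sum of observations T = 14.9 minutes; n = 9.
Posterior: Gamma(1.8+9, 19.1+14.9) = Gamma(10.8, 34.0).
Posterior mean of λ = α/β = 10.8/34.0 = 0.3176.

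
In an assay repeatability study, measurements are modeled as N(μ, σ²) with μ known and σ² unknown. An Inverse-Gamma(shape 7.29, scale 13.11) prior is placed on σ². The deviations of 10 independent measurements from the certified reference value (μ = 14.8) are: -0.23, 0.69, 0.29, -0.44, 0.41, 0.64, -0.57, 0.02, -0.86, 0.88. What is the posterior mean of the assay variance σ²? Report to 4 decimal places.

1.3040

With known mean μ and an Inverse-Gamma(α, β) prior on σ², the Normal likelihood is conjugate: posterior is Inv-Gamma(α + n/2, β + Σ(xᵢ−μ)²/2).
Σ(xᵢ−μ)² = (-0.23)² + (0.69)² + (0.29)² + (-0.44)² + (0.41)² + (0.64)² + (-0.57)² + (0.02)² + (-0.86)² + (0.88)² = 3.2237.
Posterior: Inv-Gamma(7.29 + 10/2, 13.11 + 3.2237/2) = Inv-Gamma(12.29, 14.72185).
E[σ²|data] = β/(α−1) = 14.72185/11.29 = 1.3040.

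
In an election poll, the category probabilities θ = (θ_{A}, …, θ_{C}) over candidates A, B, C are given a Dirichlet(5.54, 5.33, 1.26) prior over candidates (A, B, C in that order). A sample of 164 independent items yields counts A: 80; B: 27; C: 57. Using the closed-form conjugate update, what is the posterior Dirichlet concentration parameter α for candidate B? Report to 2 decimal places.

The Dirichlet prior is conjugate to the Multinomial likelihood: each posterior αⱼ = prior αⱼ + observed count nⱼ.
Posterior concentration: (85.54, 32.33, 58.26), total = 176.13.
α_{B} = 5.33 + 27 = 32.33.

32.33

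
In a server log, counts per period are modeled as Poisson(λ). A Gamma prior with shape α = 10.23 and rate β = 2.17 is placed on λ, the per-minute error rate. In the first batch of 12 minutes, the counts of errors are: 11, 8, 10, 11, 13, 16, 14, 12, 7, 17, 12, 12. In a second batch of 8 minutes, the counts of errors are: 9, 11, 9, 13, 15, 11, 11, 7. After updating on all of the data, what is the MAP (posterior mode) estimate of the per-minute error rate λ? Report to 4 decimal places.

With a Gamma(shape α, rate β) prior, the Poisson likelihood is conjugate: the posterior is Gamma(α + ΣXᵢ, β + n).
Batch 1: sum of counts S = 143 over n = 12 minutes.
After batch 1: Gamma(α+S, β+n) = Gamma(10.23+143, 2.17+12) = Gamma(153.23, 14.17).
Batch 2: sum of counts S = 86 over n = 8 minutes.
After batch 2: Gamma(α+S, β+n) = Gamma(153.23+86, 14.17+8) = Gamma(239.23, 22.17).
Mode of Gamma(α,β) for α≥1 is (α−1)/β = 238.23/22.17 = 10.7456.

10.7456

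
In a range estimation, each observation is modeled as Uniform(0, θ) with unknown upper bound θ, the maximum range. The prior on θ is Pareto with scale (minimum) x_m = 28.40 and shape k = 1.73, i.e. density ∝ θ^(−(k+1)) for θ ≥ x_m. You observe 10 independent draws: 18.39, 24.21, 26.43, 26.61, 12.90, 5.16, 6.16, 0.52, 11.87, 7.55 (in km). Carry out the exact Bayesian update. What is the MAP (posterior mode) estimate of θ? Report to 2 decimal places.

28.40

A Pareto(scale x_m, shape k) prior on the upper bound θ of Uniform(0, θ) is conjugate: posterior is Pareto(max(x_m, max xᵢ), k + n).
Sample maximum = 26.61; prior scale x_m = 28.40 → posterior scale = max = 28.40.
Posterior shape = 1.73 + 10 = 11.73.
The Pareto density is decreasing on [x_m, ∞), so the mode is x_m = 28.40.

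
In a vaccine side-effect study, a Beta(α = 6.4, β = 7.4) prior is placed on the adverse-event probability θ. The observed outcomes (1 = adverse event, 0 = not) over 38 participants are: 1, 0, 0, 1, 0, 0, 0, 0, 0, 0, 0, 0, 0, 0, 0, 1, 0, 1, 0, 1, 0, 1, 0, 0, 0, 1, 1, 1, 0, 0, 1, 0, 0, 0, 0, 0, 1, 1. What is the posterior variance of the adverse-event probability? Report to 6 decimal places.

0.004338

The Beta prior is conjugate to a Binomial/Bernoulli likelihood; the update adds successes to α and failures to β.
Posterior: Beta(α+k, β+n−k) = Beta(6.4+12, 7.4+26) = Beta(18.4, 33.4).
Var = αβ/((α+β)²(α+β+1)) = 18.4·33.4/(51.8²·52.8) = 0.004338.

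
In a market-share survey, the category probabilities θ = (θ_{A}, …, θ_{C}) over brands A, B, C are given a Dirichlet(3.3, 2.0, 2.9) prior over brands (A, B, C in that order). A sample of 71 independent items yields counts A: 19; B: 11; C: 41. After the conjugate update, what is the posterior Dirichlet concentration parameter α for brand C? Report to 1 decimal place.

The Dirichlet prior is conjugate to the Multinomial likelihood: each posterior αⱼ = prior αⱼ + observed count nⱼ.
Posterior concentration: (22.3, 13.0, 43.9), total = 79.2.
α_{C} = 2.9 + 41 = 43.9.

43.9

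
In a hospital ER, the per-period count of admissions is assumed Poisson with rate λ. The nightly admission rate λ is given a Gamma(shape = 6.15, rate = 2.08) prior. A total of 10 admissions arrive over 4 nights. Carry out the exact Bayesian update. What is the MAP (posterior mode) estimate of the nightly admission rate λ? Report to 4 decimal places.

With a Gamma(shape α, rate β) prior, the Poisson likelihood is conjugate: the posterior is Gamma(α + ΣXᵢ, β + n).
Posterior: Gamma(α+S, β+n) = Gamma(6.15+10, 2.08+4) = Gamma(16.15, 6.08).
Mode of Gamma(α,β) for α≥1 is (α−1)/β = 15.15/6.08 = 2.4918.

2.4918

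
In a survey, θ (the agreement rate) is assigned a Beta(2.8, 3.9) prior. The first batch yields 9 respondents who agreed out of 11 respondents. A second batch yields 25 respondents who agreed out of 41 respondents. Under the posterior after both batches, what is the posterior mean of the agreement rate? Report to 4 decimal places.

The Beta prior is conjugate to a Binomial/Bernoulli likelihood; the update adds successes to α and failures to β.
After batch 1: Beta(2.8+9, 3.9+2) = Beta(11.8, 5.9).
After batch 2: Beta(11.8+25, 5.9+16) = Beta(36.8, 21.9).
Posterior mean = α/(α+β) = 36.8/58.7 = 0.6269.

0.6269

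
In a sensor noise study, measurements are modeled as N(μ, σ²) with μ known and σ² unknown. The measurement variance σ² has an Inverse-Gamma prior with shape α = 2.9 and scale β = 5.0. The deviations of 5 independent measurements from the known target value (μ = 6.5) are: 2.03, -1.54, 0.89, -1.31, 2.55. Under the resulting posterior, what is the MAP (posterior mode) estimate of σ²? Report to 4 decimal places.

With known mean μ and an Inverse-Gamma(α, β) prior on σ², the Normal likelihood is conjugate: posterior is Inv-Gamma(α + n/2, β + Σ(xᵢ−μ)²/2).
Σ(xᵢ−μ)² = (2.03)² + (-1.54)² + (0.89)² + (-1.31)² + (2.55)² = 15.5032.
Posterior: Inv-Gamma(2.9 + 5/2, 5.0 + 15.5032/2) = Inv-Gamma(5.40, 12.75160).
Mode = β/(α+1) = 12.75160/6.40 = 1.9924.

1.9924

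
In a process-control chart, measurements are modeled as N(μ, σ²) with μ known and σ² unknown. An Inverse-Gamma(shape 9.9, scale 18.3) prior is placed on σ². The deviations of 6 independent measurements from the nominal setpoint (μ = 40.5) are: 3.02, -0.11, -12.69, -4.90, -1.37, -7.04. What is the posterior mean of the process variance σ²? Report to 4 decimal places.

With known mean μ and an Inverse-Gamma(α, β) prior on σ², the Normal likelihood is conjugate: posterior is Inv-Gamma(α + n/2, β + Σ(xᵢ−μ)²/2).
Σ(xᵢ−μ)² = (3.02)² + (-0.11)² + (-12.69)² + (-4.90)² + (-1.37)² + (-7.04)² = 245.6171.
Posterior: Inv-Gamma(9.9 + 6/2, 18.3 + 245.6171/2) = Inv-Gamma(12.90, 141.10855).
E[σ²|data] = β/(α−1) = 141.10855/11.90 = 11.8579.

11.8579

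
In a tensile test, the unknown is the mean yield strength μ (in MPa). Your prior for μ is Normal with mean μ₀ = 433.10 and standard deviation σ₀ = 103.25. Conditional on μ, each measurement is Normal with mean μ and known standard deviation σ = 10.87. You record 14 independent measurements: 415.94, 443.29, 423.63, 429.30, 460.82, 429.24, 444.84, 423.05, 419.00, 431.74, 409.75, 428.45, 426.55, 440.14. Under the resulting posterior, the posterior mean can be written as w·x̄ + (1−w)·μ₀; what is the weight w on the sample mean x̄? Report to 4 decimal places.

0.9992

For Normal data with known variance σ², a Normal(μ₀, σ₀²) prior on μ is conjugate. Posterior precision = 1/σ₀² + n/σ²; posterior mean is the precision-weighted average of μ₀ and x̄.
σ₀² = 103.25² = 10660.5625, σ² = 10.87² = 118.1569. Prior precision 1/σ₀² = 1/10660.5625; data precision n/σ² = 14/118.1569.
w = (n/σ²)/(1/σ₀² + n/σ²) = n·σ₀²/(σ² + n·σ₀²) = 14·10660.5625/(118.1569 + 14·10660.5625) = 149247.875/149366.0319 = 0.9992.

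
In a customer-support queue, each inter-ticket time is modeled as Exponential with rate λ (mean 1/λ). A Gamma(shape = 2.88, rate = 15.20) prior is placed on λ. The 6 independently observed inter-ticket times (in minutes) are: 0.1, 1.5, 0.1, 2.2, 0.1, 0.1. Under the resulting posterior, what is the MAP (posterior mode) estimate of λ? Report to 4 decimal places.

With a Gamma(shape α, rate β) prior on the exponential rate λ, the posterior after n observations with total T = Σxᵢ is Gamma(α+n, β+T).
Sum of observations T = 4.1 minutes; n = 6.
Posterior: Gamma(2.88+6, 15.20+4.1) = Gamma(8.88, 19.30).
Mode = (α−1)/β = 0.4083.

0.4083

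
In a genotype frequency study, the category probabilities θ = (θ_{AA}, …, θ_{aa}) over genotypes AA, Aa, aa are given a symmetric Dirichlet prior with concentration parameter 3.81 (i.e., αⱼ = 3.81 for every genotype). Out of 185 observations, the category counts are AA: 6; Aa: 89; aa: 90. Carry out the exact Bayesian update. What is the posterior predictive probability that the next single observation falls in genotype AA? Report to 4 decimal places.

The Dirichlet prior is conjugate to the Multinomial likelihood: each posterior αⱼ = prior αⱼ + observed count nⱼ.
Posterior concentration: (9.81, 92.81, 93.81), total = 196.43.
P(next = AA | data) = α_{AA}/Σα = 0.0499.

0.0499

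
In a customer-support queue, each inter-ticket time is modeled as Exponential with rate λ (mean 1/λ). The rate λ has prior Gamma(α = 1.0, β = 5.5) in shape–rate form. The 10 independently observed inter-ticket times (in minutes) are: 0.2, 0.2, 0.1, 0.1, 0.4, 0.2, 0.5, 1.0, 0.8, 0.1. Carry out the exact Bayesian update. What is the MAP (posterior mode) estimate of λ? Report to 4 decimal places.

1.0989

With a Gamma(shape α, rate β) prior on the exponential rate λ, the posterior after n observations with total T = Σxᵢ is Gamma(α+n, β+T).
Sum of observations T = 3.6 minutes; n = 10.
Posterior: Gamma(1.0+10, 5.5+3.6) = Gamma(11.0, 9.1).
Mode = (α−1)/β = 1.0989.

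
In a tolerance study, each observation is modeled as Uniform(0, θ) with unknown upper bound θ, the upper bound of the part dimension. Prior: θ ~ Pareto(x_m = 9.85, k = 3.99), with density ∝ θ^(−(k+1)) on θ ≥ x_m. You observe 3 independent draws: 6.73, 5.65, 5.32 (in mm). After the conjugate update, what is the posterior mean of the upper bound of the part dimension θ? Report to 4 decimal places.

A Pareto(scale x_m, shape k) prior on the upper bound θ of Uniform(0, θ) is conjugate: posterior is Pareto(max(x_m, max xᵢ), k + n).
Sample maximum = 6.73; prior scale x_m = 9.85 → posterior scale = max = 9.85.
Posterior shape = 3.99 + 3 = 6.99.
E[θ|data] = k·x_m/(k−1) = 6.99·9.85/5.99 = 11.4944.

11.4944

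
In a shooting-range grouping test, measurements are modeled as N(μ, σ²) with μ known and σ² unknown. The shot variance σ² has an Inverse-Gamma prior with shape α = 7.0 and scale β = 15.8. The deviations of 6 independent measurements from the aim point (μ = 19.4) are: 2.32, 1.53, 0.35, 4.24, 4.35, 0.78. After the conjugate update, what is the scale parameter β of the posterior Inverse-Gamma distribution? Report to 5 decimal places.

With known mean μ and an Inverse-Gamma(α, β) prior on σ², the Normal likelihood is conjugate: posterior is Inv-Gamma(α + n/2, β + Σ(xᵢ−μ)²/2).
Σ(xᵢ−μ)² = (2.32)² + (1.53)² + (0.35)² + (4.24)² + (4.35)² + (0.78)² = 45.3543.
Posterior: Inv-Gamma(7.0 + 6/2, 15.8 + 45.3543/2) = Inv-Gamma(10.00, 38.47715).
Posterior β = 38.47715.

38.47715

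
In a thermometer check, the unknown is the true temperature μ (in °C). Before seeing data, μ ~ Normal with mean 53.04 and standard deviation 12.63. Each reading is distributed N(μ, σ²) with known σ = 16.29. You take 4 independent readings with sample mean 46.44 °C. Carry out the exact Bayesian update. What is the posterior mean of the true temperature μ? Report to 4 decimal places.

For Normal data with known variance σ², a Normal(μ₀, σ₀²) prior on μ is conjugate. Posterior precision = 1/σ₀² + n/σ²; posterior mean is the precision-weighted average of μ₀ and x̄.
n·x̄ = 4·46.44 = 185.76.
σ₀² = 12.63² = 159.5169, σ² = 16.29² = 265.3641; σ² + n·σ₀² = 265.3641 + 4·159.5169 = 903.4317.
Posterior mean = (μ₀/σ₀² + n·x̄/σ²)/(1/σ₀² + n/σ²) = (σ²·μ₀ + σ₀²·n·x̄)/(σ² + n·σ₀²) = (265.3641·53.04 + 159.5169·185.76)/903.4317 = 43706.771208/903.4317 = 48.3786.

48.3786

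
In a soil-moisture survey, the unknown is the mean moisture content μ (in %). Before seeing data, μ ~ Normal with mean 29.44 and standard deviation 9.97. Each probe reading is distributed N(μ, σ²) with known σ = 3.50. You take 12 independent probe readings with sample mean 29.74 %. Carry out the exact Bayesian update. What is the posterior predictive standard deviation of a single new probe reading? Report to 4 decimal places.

3.6415

For Normal data with known variance σ², a Normal(μ₀, σ₀²) prior on μ is conjugate. Posterior precision = 1/σ₀² + n/σ²; posterior mean is the precision-weighted average of μ₀ and x̄.
σ₀² = 9.97² = 99.4009, σ² = 3.50² = 12.25; σ² + n·σ₀² = 12.25 + 12·99.4009 = 1205.0608.
Posterior precision = 1/σ₀² + n/σ² = 1/99.4009 + 12/12.25 = (σ² + n·σ₀²)/(σ₀²σ²) = 1205.0608/(99.4009·12.25); posterior variance σₙ² = σ₀²σ²/(σ² + n·σ₀²) = 99.4009·12.25/1205.0608 = 1.010456.
Predictive variance for one new observation = σₙ² + σ² = 99.4009·12.25/1205.0608 + 12.25 = σ²·(σ₀² + 1205.0608)/1205.0608 = 12.25·1304.4617/1205.0608 = 13.260456; SD = √(12.25·1304.4617/1205.0608) = 3.6415.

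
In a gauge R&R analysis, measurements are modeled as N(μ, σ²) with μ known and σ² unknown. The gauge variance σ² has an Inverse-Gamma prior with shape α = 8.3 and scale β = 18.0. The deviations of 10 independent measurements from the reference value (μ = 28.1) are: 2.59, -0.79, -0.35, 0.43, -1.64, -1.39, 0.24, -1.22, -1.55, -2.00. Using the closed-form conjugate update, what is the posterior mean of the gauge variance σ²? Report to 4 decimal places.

With known mean μ and an Inverse-Gamma(α, β) prior on σ², the Normal likelihood is conjugate: posterior is Inv-Gamma(α + n/2, β + Σ(xᵢ−μ)²/2).
Σ(xᵢ−μ)² = (2.59)² + (-0.79)² + (-0.35)² + (0.43)² + (-1.64)² + (-1.39)² + (0.24)² + (-1.22)² + (-1.55)² + (-2.00)² = 20.2098.
Posterior: Inv-Gamma(8.3 + 10/2, 18.0 + 20.2098/2) = Inv-Gamma(13.30, 28.10490).
E[σ²|data] = β/(α−1) = 28.10490/12.30 = 2.2850.

2.2850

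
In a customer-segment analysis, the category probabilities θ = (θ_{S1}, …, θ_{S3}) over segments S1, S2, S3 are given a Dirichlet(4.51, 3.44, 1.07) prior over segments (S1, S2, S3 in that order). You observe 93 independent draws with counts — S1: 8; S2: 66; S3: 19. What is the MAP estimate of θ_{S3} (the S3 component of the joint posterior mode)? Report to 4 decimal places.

The Dirichlet prior is conjugate to the Multinomial likelihood: each posterior αⱼ = prior αⱼ + observed count nⱼ.
Posterior concentration: (12.51, 69.44, 20.07), total = 102.02.
Joint mode component: (α_{S3}−1)/(Σα−K) = 19.07/99.02 = 0.1926.

0.1926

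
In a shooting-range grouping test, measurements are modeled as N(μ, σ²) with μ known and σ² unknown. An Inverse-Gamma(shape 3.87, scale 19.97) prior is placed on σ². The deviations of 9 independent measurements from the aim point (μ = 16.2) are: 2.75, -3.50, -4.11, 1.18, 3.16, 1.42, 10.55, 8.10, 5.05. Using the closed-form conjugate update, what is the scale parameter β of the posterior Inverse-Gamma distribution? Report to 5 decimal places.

146.22700

With known mean μ and an Inverse-Gamma(α, β) prior on σ², the Normal likelihood is conjugate: posterior is Inv-Gamma(α + n/2, β + Σ(xᵢ−μ)²/2).
Σ(xᵢ−μ)² = (2.75)² + (-3.50)² + (-4.11)² + (1.18)² + (3.16)² + (1.42)² + (10.55)² + (8.10)² + (5.05)² = 252.5140.
Posterior: Inv-Gamma(3.87 + 9/2, 19.97 + 252.5140/2) = Inv-Gamma(8.37, 146.22700).
Posterior β = 146.22700.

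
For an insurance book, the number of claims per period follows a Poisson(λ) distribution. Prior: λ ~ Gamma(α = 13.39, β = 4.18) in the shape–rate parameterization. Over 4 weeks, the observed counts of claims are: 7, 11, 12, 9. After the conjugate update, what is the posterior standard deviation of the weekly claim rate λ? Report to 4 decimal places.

With a Gamma(shape α, rate β) prior, the Poisson likelihood is conjugate: the posterior is Gamma(α + ΣXᵢ, β + n).
Sum of counts S = 39 over n = 4 weeks.
Posterior: Gamma(α+S, β+n) = Gamma(13.39+39, 4.18+4) = Gamma(52.39, 8.18).
SD = √α/β = √52.39/8.18 = 0.8849.

0.8849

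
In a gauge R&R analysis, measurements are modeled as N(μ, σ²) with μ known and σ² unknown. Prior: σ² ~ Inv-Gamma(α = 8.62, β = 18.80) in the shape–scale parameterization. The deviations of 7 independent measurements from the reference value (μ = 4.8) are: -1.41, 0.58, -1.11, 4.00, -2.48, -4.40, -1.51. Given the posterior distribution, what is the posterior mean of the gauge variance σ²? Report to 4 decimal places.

With known mean μ and an Inverse-Gamma(α, β) prior on σ², the Normal likelihood is conjugate: posterior is Inv-Gamma(α + n/2, β + Σ(xᵢ−μ)²/2).
Σ(xᵢ−μ)² = (-1.41)² + (0.58)² + (-1.11)² + (4.00)² + (-2.48)² + (-4.40)² + (-1.51)² = 47.3471.
Posterior: Inv-Gamma(8.62 + 7/2, 18.80 + 47.3471/2) = Inv-Gamma(12.12, 42.47355).
E[σ²|data] = β/(α−1) = 42.47355/11.12 = 3.8196.

3.8196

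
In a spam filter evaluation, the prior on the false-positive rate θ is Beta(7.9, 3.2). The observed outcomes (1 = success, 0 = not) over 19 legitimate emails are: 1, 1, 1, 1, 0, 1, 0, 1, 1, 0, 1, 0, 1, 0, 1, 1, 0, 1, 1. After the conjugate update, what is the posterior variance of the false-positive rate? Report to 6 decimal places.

0.006824

The Beta prior is conjugate to a Binomial/Bernoulli likelihood; the update adds successes to α and failures to β.
Posterior: Beta(α+k, β+n−k) = Beta(7.9+13, 3.2+6) = Beta(20.9, 9.2).
Var = αβ/((α+β)²(α+β+1)) = 20.9·9.2/(30.1²·31.1) = 0.006824.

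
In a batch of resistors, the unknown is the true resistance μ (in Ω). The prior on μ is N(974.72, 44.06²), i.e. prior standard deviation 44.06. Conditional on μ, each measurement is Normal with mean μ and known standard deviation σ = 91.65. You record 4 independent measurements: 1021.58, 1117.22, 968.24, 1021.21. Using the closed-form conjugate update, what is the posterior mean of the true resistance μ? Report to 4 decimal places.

For Normal data with known variance σ², a Normal(μ₀, σ₀²) prior on μ is conjugate. Posterior precision = 1/σ₀² + n/σ²; posterior mean is the precision-weighted average of μ₀ and x̄.
Σxᵢ = 1021.58 + 1117.22 + 968.24 + 1021.21 = 4128.25, so n·x̄ = 4128.25.
σ₀² = 44.06² = 1941.2836, σ² = 91.65² = 8399.7225; σ² + n·σ₀² = 8399.7225 + 4·1941.2836 = 16164.8569.
Posterior mean = (μ₀/σ₀² + n·x̄/σ²)/(1/σ₀² + n/σ²) = (σ²·μ₀ + σ₀²·n·x̄)/(σ² + n·σ₀²) = (8399.7225·974.72 + 1941.2836·4128.25)/16164.8569 = 16201481.5369/16164.8569 = 1002.2657.

1002.2657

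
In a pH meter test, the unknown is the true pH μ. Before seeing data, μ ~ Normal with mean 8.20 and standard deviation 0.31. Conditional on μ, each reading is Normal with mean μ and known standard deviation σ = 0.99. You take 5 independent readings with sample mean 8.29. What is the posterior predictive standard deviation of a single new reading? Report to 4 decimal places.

1.0220

For Normal data with known variance σ², a Normal(μ₀, σ₀²) prior on μ is conjugate. Posterior precision = 1/σ₀² + n/σ²; posterior mean is the precision-weighted average of μ₀ and x̄.
σ₀² = 0.31² = 0.0961, σ² = 0.99² = 0.9801; σ² + n·σ₀² = 0.9801 + 5·0.0961 = 1.4606.
Posterior precision = 1/σ₀² + n/σ² = 1/0.0961 + 5/0.9801 = (σ² + n·σ₀²)/(σ₀²σ²) = 1.4606/(0.0961·0.9801); posterior variance σₙ² = σ₀²σ²/(σ² + n·σ₀²) = 0.0961·0.9801/1.4606 = 0.064486.
Predictive variance for one new observation = σₙ² + σ² = 0.0961·0.9801/1.4606 + 0.9801 = σ²·(σ₀² + 1.4606)/1.4606 = 0.9801·1.5567/1.4606 = 1.044586; SD = √(0.9801·1.5567/1.4606) = 1.0220.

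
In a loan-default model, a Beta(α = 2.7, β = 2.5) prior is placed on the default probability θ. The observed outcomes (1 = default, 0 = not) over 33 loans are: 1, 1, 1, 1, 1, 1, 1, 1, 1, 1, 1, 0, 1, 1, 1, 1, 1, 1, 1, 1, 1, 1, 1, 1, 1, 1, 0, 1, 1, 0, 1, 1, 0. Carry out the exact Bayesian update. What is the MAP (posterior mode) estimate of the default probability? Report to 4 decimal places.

The Beta prior is conjugate to a Binomial/Bernoulli likelihood; the update adds successes to α and failures to β.
Posterior: Beta(α+k, β+n−k) = Beta(2.7+29, 2.5+4) = Beta(31.7, 6.5).
Mode of Beta(a,b) for a,b>1 is (a−1)/(a+b−2) = 30.7/36.2 = 0.8481.

0.8481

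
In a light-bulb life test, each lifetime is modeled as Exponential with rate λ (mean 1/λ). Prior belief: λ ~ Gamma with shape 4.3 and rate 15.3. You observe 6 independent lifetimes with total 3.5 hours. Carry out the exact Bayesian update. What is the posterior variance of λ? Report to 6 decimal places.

With a Gamma(shape α, rate β) prior on the exponential rate λ, the posterior after n observations with total T = Σxᵢ is Gamma(α+n, β+T).
Posterior: Gamma(4.3+6, 15.3+3.5) = Gamma(10.3, 18.8).
Var = α/β² = 0.029142.

0.029142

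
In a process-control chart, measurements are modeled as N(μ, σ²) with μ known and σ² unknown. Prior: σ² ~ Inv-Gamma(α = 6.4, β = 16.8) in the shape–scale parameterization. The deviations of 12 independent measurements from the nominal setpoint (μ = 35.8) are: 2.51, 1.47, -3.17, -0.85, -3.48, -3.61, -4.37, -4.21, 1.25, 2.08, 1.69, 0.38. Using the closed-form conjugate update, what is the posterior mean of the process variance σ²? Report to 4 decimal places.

With known mean μ and an Inverse-Gamma(α, β) prior on σ², the Normal likelihood is conjugate: posterior is Inv-Gamma(α + n/2, β + Σ(xᵢ−μ)²/2).
Σ(xᵢ−μ)² = (2.51)² + (1.47)² + (-3.17)² + (-0.85)² + (-3.48)² + (-3.61)² + (-4.37)² + (-4.21)² + (1.25)² + (2.08)² + (1.69)² + (0.38)² = 90.0853.
Posterior: Inv-Gamma(6.4 + 12/2, 16.8 + 90.0853/2) = Inv-Gamma(12.40, 61.84265).
E[σ²|data] = β/(α−1) = 61.84265/11.40 = 5.4248.

5.4248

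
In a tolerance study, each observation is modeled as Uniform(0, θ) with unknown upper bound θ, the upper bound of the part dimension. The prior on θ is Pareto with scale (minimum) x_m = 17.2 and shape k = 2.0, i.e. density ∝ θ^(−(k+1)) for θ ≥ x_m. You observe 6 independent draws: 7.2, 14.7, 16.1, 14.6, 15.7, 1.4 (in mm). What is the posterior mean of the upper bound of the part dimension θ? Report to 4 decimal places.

19.6571

A Pareto(scale x_m, shape k) prior on the upper bound θ of Uniform(0, θ) is conjugate: posterior is Pareto(max(x_m, max xᵢ), k + n).
Sample maximum = 16.1; prior scale x_m = 17.2 → posterior scale = max = 17.2.
Posterior shape = 2.0 + 6 = 8.0.
E[θ|data] = k·x_m/(k−1) = 8.0·17.2/7.0 = 19.6571.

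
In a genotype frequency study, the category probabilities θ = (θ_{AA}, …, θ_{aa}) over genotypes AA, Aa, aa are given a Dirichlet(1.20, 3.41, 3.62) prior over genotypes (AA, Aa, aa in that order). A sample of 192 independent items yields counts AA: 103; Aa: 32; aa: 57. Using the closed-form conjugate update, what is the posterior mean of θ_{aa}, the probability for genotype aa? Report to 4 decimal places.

The Dirichlet prior is conjugate to the Multinomial likelihood: each posterior αⱼ = prior αⱼ + observed count nⱼ.
Posterior concentration: (104.20, 35.41, 60.62), total = 200.23.
E[θ_{aa}|data] = α_{aa}/Σα = 60.62/200.23 = 0.3028.

0.3028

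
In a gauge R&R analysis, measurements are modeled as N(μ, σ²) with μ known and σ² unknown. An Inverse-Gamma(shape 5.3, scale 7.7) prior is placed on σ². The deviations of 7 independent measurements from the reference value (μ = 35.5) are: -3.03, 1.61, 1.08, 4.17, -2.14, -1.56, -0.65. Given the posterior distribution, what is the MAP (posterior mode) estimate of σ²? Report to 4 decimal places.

2.7124

With known mean μ and an Inverse-Gamma(α, β) prior on σ², the Normal likelihood is conjugate: posterior is Inv-Gamma(α + n/2, β + Σ(xᵢ−μ)²/2).
Σ(xᵢ−μ)² = (-3.03)² + (1.61)² + (1.08)² + (4.17)² + (-2.14)² + (-1.56)² + (-0.65)² = 37.7640.
Posterior: Inv-Gamma(5.3 + 7/2, 7.7 + 37.7640/2) = Inv-Gamma(8.80, 26.58200).
Mode = β/(α+1) = 26.58200/9.80 = 2.7124.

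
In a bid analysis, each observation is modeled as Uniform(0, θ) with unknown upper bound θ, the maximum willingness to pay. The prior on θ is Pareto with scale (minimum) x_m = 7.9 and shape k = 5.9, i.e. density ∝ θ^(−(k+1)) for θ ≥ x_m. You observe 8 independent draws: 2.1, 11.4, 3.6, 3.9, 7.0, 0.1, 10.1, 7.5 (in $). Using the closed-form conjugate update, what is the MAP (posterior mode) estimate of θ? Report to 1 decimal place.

11.4

A Pareto(scale x_m, shape k) prior on the upper bound θ of Uniform(0, θ) is conjugate: posterior is Pareto(max(x_m, max xᵢ), k + n).
Sample maximum = 11.4; prior scale x_m = 7.9 → posterior scale = max = 11.4.
Posterior shape = 5.9 + 8 = 13.9.
The Pareto density is decreasing on [x_m, ∞), so the mode is x_m = 11.4.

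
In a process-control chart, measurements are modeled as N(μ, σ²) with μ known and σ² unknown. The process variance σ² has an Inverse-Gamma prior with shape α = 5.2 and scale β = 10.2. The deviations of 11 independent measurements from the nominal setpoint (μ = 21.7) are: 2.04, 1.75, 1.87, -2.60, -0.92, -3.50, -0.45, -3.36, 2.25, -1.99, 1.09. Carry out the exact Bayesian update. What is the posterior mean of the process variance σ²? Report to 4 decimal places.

3.7464

With known mean μ and an Inverse-Gamma(α, β) prior on σ², the Normal likelihood is conjugate: posterior is Inv-Gamma(α + n/2, β + Σ(xᵢ−μ)²/2).
Σ(xᵢ−μ)² = (2.04)² + (1.75)² + (1.87)² + (-2.60)² + (-0.92)² + (-3.50)² + (-0.45)² + (-3.36)² + (2.25)² + (-1.99)² + (1.09)² = 52.2802.
Posterior: Inv-Gamma(5.2 + 11/2, 10.2 + 52.2802/2) = Inv-Gamma(10.70, 36.34010).
E[σ²|data] = β/(α−1) = 36.34010/9.70 = 3.7464.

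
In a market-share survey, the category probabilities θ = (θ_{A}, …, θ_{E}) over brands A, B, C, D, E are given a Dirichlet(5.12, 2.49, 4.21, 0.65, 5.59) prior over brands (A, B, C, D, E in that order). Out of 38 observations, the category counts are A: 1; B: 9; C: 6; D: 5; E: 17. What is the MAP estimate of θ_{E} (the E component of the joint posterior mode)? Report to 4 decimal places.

The Dirichlet prior is conjugate to the Multinomial likelihood: each posterior αⱼ = prior αⱼ + observed count nⱼ.
Posterior concentration: (6.12, 11.49, 10.21, 5.65, 22.59), total = 56.06.
Joint mode component: (α_{E}−1)/(Σα−K) = 21.59/51.06 = 0.4228.

0.4228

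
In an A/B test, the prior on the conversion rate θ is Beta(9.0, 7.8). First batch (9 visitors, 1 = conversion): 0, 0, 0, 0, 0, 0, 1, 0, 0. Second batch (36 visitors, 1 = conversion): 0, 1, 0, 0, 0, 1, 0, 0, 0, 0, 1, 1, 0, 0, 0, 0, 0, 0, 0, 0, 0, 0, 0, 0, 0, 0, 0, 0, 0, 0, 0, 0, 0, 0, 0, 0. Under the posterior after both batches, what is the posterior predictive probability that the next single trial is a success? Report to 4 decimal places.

0.2265

The Beta prior is conjugate to a Binomial/Bernoulli likelihood; the update adds successes to α and failures to β.
After batch 1: Beta(9.0+1, 7.8+8) = Beta(10.0, 15.8).
After batch 2: Beta(10.0+4, 15.8+32) = Beta(14.0, 47.8).
For a single future Bernoulli trial, P(success | data) = α/(α+β) = 0.2265.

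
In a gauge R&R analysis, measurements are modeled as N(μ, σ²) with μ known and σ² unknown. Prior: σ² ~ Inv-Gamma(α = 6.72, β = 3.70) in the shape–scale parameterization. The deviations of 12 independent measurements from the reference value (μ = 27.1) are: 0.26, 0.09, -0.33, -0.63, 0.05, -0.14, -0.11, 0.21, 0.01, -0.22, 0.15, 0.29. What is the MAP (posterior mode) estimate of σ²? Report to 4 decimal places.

0.2994

With known mean μ and an Inverse-Gamma(α, β) prior on σ², the Normal likelihood is conjugate: posterior is Inv-Gamma(α + n/2, β + Σ(xᵢ−μ)²/2).
Σ(xᵢ−μ)² = (0.26)² + (0.09)² + (-0.33)² + (-0.63)² + (0.05)² + (-0.14)² + (-0.11)² + (0.21)² + (0.01)² + (-0.22)² + (0.15)² + (0.29)² = 0.8149.
Posterior: Inv-Gamma(6.72 + 12/2, 3.70 + 0.8149/2) = Inv-Gamma(12.72, 4.10745).
Mode = β/(α+1) = 4.10745/13.72 = 0.2994.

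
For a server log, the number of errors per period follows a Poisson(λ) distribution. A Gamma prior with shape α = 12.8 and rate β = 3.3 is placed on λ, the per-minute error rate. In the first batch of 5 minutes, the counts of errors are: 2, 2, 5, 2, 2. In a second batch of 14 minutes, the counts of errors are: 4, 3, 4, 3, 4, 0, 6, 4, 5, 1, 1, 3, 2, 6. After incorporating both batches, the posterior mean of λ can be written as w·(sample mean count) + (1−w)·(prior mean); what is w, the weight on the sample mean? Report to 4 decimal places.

With a Gamma(shape α, rate β) prior, the Poisson likelihood is conjugate: the posterior is Gamma(α + ΣXᵢ, β + n).
Total number of minutes: n = 5 + 14 = 19.
Posterior mean = (α₀+S)/(β₀+n) = [n/(β₀+n)]·(S/n) + [β₀/(β₀+n)]·(α₀/β₀), so only n and β₀ enter the weight.
Weight on data w = n/(β₀+n) = 19/(3.3+19) = 19/22.3 = 0.8520.

0.8520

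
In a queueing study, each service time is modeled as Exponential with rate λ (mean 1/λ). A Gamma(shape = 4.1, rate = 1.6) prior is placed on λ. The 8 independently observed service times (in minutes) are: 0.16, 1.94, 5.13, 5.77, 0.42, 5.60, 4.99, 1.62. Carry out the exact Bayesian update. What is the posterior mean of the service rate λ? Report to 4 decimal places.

With a Gamma(shape α, rate β) prior on the exponential rate λ, the posterior after n observations with total T = Σxᵢ is Gamma(α+n, β+T).
Sum of observations T = 25.63 minutes; n = 8.
Posterior: Gamma(4.1+8, 1.6+25.63) = Gamma(12.1, 27.23).
Posterior mean of λ = α/β = 12.1/27.23 = 0.4444.

0.4444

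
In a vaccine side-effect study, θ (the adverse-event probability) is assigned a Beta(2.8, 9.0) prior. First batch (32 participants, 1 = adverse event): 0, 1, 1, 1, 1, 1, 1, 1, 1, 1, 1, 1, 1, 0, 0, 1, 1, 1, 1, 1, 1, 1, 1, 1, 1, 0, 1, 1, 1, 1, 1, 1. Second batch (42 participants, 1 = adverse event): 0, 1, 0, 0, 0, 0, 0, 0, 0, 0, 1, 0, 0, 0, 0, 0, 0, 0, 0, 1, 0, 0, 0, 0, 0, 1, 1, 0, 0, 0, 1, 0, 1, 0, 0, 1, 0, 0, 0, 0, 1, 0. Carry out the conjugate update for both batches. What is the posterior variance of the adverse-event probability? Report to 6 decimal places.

The Beta prior is conjugate to a Binomial/Bernoulli likelihood; the update adds successes to α and failures to β.
After batch 1: Beta(2.8+28, 9.0+4) = Beta(30.8, 13.0).
After batch 2: Beta(30.8+9, 13.0+33) = Beta(39.8, 46.0).
Var = αβ/((α+β)²(α+β+1)) = 39.8·46.0/(85.8²·86.8) = 0.002865.

0.002865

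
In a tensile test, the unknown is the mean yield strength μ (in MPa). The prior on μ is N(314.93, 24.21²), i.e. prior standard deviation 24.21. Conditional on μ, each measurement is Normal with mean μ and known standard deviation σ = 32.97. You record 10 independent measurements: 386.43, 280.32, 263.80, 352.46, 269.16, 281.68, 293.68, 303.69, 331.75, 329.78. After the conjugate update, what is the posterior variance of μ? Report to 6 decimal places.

91.696190

For Normal data with known variance σ², a Normal(μ₀, σ₀²) prior on μ is conjugate. Posterior precision = 1/σ₀² + n/σ²; posterior mean is the precision-weighted average of μ₀ and x̄.
σ₀² = 24.21² = 586.1241, σ² = 32.97² = 1087.0209; σ² + n·σ₀² = 1087.0209 + 10·586.1241 = 6948.2619.
Posterior precision = 1/σ₀² + n/σ² = 1/586.1241 + 10/1087.0209 = (σ² + n·σ₀²)/(σ₀²σ²) = 6948.2619/(586.1241·1087.0209); posterior variance σₙ² = σ₀²σ²/(σ² + n·σ₀²) = 586.1241·1087.0209/6948.2619 = 91.696190.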